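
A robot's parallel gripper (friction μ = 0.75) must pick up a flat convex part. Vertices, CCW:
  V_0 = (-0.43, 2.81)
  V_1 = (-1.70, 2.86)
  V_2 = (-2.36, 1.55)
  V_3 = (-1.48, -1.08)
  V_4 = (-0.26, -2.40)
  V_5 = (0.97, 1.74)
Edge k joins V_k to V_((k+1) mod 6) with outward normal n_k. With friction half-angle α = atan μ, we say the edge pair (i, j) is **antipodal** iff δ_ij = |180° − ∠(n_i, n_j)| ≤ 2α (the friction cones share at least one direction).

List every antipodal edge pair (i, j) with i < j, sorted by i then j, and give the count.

count = 7; pairs: (0,2), (0,3), (1,4), (2,4), (2,5), (3,4), (3,5)

α = atan 0.75 = 36.87°;  2α = 73.74°
n_0 = (+0.0393, +0.9992)
n_1 = (-0.8931, +0.4499)
n_2 = (-0.9483, -0.3173)
n_3 = (-0.7344, -0.6787)
n_4 = (+0.9586, -0.2848)
n_5 = (+0.6072, +0.7945)
  (0,1): δ = 114.49°  ·
  (0,2): δ = 69.25°  ✓
  (0,3): δ = 45.00°  ✓
  (0,4): δ = 75.71°  ·
  (0,5): δ = 144.86°  ·
  (1,2): δ = 134.76°  ·
  (1,3): δ = 110.51°  ·
  (1,4): δ = 10.19°  ✓
  (1,5): δ = 79.35°  ·
  (2,3): δ = 155.75°  ·
  (2,4): δ = 35.05°  ✓
  (2,5): δ = 34.11°  ✓
  (3,4): δ = 59.29°  ✓
  (3,5): δ = 9.86°  ✓
  (4,5): δ = 110.84°  ·
antipodal pairs: 7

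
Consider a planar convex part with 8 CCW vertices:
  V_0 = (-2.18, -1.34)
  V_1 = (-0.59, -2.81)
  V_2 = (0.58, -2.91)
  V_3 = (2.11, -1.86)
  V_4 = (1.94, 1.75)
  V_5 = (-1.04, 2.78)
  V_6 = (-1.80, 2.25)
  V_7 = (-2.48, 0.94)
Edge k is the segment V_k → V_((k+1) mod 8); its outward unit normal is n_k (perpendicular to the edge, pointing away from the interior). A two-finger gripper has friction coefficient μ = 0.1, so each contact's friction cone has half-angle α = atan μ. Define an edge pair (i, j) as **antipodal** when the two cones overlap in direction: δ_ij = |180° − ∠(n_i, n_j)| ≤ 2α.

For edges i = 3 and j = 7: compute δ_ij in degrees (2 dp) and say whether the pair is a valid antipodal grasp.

δ = 4.80°, valid

α = atan 0.1 = 5.71°;  2α = 11.42°
edge 3: e_3 = (-0.17, +3.61);  n_3 = (+0.9989, +0.0470)
edge 7: e_7 = (+0.30, -2.28);  n_7 = (-0.9915, -0.1305)
∠(n_3, n_7) = 175.20°
δ = |180° − 175.20°| = 4.80°
4.80° ≤ 2α = 11.42°  →  valid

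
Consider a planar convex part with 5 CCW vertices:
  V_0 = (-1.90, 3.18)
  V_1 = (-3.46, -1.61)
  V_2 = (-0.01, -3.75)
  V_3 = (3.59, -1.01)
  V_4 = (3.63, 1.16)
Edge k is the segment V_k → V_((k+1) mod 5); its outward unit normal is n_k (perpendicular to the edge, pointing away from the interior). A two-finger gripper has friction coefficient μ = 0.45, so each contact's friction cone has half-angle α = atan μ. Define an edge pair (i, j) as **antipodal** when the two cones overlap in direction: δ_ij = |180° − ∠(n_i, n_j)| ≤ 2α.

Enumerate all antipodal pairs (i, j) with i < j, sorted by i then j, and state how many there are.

α = atan 0.45 = 24.23°;  2α = 48.46°
n_0 = (-0.9508, +0.3097)
n_1 = (-0.5271, -0.8498)
n_2 = (+0.6056, -0.7957)
n_3 = (+0.9998, -0.0184)
n_4 = (+0.3431, +0.9393)
  (0,1): δ = 103.77°  ·
  (0,2): δ = 34.69°  ✓
  (0,3): δ = 16.98°  ✓
  (0,4): δ = 87.97°  ·
  (1,2): δ = 110.91°  ·
  (1,3): δ = 59.25°  ·
  (1,4): δ = 11.74°  ✓
  (2,3): δ = 128.33°  ·
  (2,4): δ = 57.34°  ·
  (3,4): δ = 109.01°  ·
antipodal pairs: 3

count = 3; pairs: (0,2), (0,3), (1,4)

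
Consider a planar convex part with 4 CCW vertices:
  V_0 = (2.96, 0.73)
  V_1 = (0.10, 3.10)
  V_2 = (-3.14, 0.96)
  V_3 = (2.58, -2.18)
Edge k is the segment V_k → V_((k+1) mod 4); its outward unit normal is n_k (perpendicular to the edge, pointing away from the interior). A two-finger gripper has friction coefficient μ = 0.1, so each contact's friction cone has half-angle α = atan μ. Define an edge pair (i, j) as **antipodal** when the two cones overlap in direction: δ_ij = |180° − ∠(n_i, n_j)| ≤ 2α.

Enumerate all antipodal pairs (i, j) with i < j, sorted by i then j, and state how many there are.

count = 1; pairs: (0,2)

α = atan 0.1 = 5.71°;  2α = 11.42°
n_0 = (+0.6381, +0.7700)
n_1 = (-0.5511, +0.8344)
n_2 = (-0.4812, -0.8766)
n_3 = (+0.9916, -0.1295)
  (0,1): δ = 106.91°  ·
  (0,2): δ = 10.88°  ✓
  (0,3): δ = 122.21°  ·
  (1,2): δ = 62.21°  ·
  (1,3): δ = 49.12°  ·
  (2,3): δ = 68.68°  ·
antipodal pairs: 1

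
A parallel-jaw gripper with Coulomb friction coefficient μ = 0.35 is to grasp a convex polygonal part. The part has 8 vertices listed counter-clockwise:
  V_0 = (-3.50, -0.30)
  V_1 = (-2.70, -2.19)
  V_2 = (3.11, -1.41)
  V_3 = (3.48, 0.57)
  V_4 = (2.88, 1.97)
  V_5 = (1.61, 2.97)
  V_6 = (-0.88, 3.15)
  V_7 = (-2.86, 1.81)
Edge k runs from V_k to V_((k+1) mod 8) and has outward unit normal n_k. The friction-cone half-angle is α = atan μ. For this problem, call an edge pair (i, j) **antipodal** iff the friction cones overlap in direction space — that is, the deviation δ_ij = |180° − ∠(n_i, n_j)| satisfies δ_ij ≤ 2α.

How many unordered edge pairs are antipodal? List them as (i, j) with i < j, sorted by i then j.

count = 6; pairs: (0,2), (0,3), (0,4), (1,5), (1,6), (2,7)

α = atan 0.35 = 19.29°;  2α = 38.58°
n_0 = (-0.9209, -0.3898)
n_1 = (+0.1331, -0.9911)
n_2 = (+0.9830, -0.1837)
n_3 = (+0.9191, +0.3939)
n_4 = (+0.6186, +0.7857)
n_5 = (+0.0721, +0.9974)
n_6 = (-0.5605, +0.8282)
n_7 = (-0.9569, +0.2903)
  (0,1): δ = 105.30°  ·
  (0,2): δ = 33.53°  ✓
  (0,3): δ = 0.26°  ✓
  (0,4): δ = 28.84°  ✓
  (0,5): δ = 62.92°  ·
  (0,6): δ = 101.15°  ·
  (0,7): δ = 140.18°  ·
  (1,2): δ = 108.23°  ·
  (1,3): δ = 74.45°  ·
  (1,4): δ = 45.86°  ·
  (1,5): δ = 11.78°  ✓
  (1,6): δ = 26.44°  ✓
  (1,7): δ = 65.48°  ·
  (2,3): δ = 146.22°  ·
  (2,4): δ = 117.63°  ·
  (2,5): δ = 83.55°  ·
  (2,6): δ = 45.33°  ·
  (2,7): δ = 6.29°  ✓
  (3,4): δ = 151.42°  ·
  (3,5): δ = 117.33°  ·
  (3,6): δ = 79.11°  ·
  (3,7): δ = 40.07°  ·
  (4,5): δ = 145.92°  ·
  (4,6): δ = 107.69°  ·
  (4,7): δ = 68.66°  ·
  (5,6): δ = 141.78°  ·
  (5,7): δ = 102.74°  ·
  (6,7): δ = 140.96°  ·
antipodal pairs: 6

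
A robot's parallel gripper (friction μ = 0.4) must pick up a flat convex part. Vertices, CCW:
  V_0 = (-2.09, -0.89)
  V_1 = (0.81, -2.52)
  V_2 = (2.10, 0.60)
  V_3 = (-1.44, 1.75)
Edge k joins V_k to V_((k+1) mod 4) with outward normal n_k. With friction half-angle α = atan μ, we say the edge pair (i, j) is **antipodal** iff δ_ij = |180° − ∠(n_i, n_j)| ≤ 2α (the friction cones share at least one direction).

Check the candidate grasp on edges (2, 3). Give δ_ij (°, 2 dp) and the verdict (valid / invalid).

δ = 85.83°, invalid

α = atan 0.4 = 21.80°;  2α = 43.60°
edge 2: e_2 = (-3.54, +1.15);  n_2 = (+0.3090, +0.9511)
edge 3: e_3 = (-0.65, -2.64);  n_3 = (-0.9710, +0.2391)
∠(n_2, n_3) = 94.17°
δ = |180° − 94.17°| = 85.83°
85.83° > 2α = 43.60°  →  invalid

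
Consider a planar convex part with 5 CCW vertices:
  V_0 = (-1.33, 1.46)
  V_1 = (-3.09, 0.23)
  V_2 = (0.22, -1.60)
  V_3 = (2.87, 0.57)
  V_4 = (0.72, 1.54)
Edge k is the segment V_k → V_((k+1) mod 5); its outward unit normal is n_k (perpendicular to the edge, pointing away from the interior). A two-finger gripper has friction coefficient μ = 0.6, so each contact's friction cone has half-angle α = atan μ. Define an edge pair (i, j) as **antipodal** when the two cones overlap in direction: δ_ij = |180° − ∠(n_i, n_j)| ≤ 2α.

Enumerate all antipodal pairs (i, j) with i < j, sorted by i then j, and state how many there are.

α = atan 0.6 = 30.96°;  2α = 61.93°
n_0 = (-0.5728, +0.8197)
n_1 = (-0.4838, -0.8752)
n_2 = (+0.6336, -0.7737)
n_3 = (+0.4112, +0.9115)
n_4 = (-0.0390, +0.9992)
  (0,1): δ = 63.89°  ·
  (0,2): δ = 4.36°  ✓
  (0,3): δ = 120.77°  ·
  (0,4): δ = 147.29°  ·
  (1,2): δ = 111.75°  ·
  (1,3): δ = 4.65°  ✓
  (1,4): δ = 31.17°  ✓
  (2,3): δ = 63.60°  ·
  (2,4): δ = 37.08°  ✓
  (3,4): δ = 153.48°  ·
antipodal pairs: 4

count = 4; pairs: (0,2), (1,3), (1,4), (2,4)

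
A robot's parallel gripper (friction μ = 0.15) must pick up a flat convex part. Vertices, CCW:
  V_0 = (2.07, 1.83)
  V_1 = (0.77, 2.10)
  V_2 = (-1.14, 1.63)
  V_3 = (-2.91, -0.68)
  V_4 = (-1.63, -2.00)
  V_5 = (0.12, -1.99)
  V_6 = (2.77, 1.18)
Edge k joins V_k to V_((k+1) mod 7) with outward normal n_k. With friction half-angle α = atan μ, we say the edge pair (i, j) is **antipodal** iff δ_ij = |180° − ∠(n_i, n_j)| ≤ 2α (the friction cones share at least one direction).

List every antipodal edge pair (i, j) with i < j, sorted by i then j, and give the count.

count = 4; pairs: (0,4), (1,4), (2,5), (3,6)

α = atan 0.15 = 8.53°;  2α = 17.06°
n_0 = (+0.2034, +0.9791)
n_1 = (-0.2389, +0.9710)
n_2 = (-0.7938, +0.6082)
n_3 = (-0.7179, -0.6961)
n_4 = (+0.0057, -1.0000)
n_5 = (+0.7672, -0.6414)
n_6 = (+0.6805, +0.7328)
  (0,1): δ = 154.44°  ·
  (0,2): δ = 115.73°  ·
  (0,3): δ = 34.15°  ·
  (0,4): δ = 12.06°  ✓
  (0,5): δ = 61.84°  ·
  (0,6): δ = 148.85°  ·
  (1,2): δ = 141.28°  ·
  (1,3): δ = 59.71°  ·
  (1,4): δ = 13.50°  ✓
  (1,5): δ = 36.28°  ·
  (1,6): δ = 123.30°  ·
  (2,3): δ = 98.42°  ·
  (2,4): δ = 52.21°  ·
  (2,5): δ = 2.43°  ✓
  (2,6): δ = 84.58°  ·
  (3,4): δ = 133.79°  ·
  (3,5): δ = 84.01°  ·
  (3,6): δ = 3.00°  ✓
  (4,5): δ = 130.22°  ·
  (4,6): δ = 43.21°  ·
  (5,6): δ = 92.98°  ·
antipodal pairs: 4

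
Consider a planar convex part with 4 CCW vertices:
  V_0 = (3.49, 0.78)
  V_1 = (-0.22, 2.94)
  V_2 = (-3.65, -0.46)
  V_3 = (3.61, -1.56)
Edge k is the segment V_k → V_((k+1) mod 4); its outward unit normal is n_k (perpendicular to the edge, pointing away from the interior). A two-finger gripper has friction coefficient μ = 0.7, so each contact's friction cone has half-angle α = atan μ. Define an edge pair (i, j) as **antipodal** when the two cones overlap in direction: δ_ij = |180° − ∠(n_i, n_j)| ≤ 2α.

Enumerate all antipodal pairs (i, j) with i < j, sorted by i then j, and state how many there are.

count = 3; pairs: (0,2), (1,2), (1,3)

α = atan 0.7 = 34.99°;  2α = 69.98°
n_0 = (+0.5031, +0.8642)
n_1 = (-0.7040, +0.7102)
n_2 = (-0.1498, -0.9887)
n_3 = (+0.9987, +0.0512)
  (0,1): δ = 105.04°  ·
  (0,2): δ = 21.59°  ✓
  (0,3): δ = 123.14°  ·
  (1,2): δ = 53.36°  ✓
  (1,3): δ = 48.19°  ✓
  (2,3): δ = 78.45°  ·
antipodal pairs: 3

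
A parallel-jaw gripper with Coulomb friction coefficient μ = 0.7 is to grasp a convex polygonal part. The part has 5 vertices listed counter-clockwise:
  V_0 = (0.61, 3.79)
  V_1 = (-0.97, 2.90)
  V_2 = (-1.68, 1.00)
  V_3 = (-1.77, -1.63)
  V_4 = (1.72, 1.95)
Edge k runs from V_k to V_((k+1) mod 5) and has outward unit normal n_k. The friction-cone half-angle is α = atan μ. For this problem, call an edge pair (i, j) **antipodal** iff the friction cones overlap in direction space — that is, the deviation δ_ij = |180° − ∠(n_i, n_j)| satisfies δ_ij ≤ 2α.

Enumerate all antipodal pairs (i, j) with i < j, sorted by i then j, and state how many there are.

α = atan 0.7 = 34.99°;  2α = 69.98°
n_0 = (-0.4908, +0.8713)
n_1 = (-0.9367, +0.3500)
n_2 = (-0.9994, +0.0342)
n_3 = (+0.7161, -0.6980)
n_4 = (+0.8563, +0.5165)
  (0,1): δ = 139.88°  ·
  (0,2): δ = 121.35°  ·
  (0,3): δ = 16.34°  ✓
  (0,4): δ = 91.71°  ·
  (1,2): δ = 161.47°  ·
  (1,3): δ = 23.78°  ✓
  (1,4): δ = 51.59°  ✓
  (2,3): δ = 42.31°  ✓
  (2,4): δ = 33.06°  ✓
  (3,4): δ = 104.63°  ·
antipodal pairs: 5

count = 5; pairs: (0,3), (1,3), (1,4), (2,3), (2,4)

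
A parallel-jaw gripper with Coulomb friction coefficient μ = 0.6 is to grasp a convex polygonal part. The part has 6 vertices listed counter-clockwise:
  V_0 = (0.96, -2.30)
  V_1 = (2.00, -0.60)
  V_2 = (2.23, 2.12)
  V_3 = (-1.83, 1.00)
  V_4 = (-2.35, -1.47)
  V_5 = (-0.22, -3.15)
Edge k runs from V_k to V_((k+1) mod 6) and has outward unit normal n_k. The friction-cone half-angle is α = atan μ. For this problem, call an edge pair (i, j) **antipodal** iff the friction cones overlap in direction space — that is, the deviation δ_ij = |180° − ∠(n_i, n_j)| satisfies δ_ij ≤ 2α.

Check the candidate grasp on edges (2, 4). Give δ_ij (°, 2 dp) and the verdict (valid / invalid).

α = atan 0.6 = 30.96°;  2α = 61.93°
edge 2: e_2 = (-4.06, -1.12);  n_2 = (-0.2659, +0.9640)
edge 4: e_4 = (+2.13, -1.68);  n_4 = (-0.6193, -0.7852)
∠(n_2, n_4) = 126.31°
δ = |180° − 126.31°| = 53.69°
53.69° ≤ 2α = 61.93°  →  valid

δ = 53.69°, valid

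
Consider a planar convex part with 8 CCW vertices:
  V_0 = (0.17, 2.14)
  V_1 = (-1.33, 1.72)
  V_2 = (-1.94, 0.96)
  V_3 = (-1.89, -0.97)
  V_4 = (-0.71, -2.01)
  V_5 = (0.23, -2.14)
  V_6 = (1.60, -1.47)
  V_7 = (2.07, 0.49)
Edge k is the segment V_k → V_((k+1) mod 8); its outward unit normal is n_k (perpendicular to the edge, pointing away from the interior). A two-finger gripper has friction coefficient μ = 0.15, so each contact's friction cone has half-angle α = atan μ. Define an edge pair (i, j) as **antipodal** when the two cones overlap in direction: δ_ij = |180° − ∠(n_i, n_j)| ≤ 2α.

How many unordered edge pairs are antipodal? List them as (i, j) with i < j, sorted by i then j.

α = atan 0.15 = 8.53°;  2α = 17.06°
n_0 = (-0.2696, +0.9630)
n_1 = (-0.7799, +0.6259)
n_2 = (-0.9997, -0.0259)
n_3 = (-0.6612, -0.7502)
n_4 = (-0.1370, -0.9906)
n_5 = (+0.4393, -0.8983)
n_6 = (+0.9724, -0.2332)
n_7 = (+0.6557, +0.7550)
  (0,1): δ = 144.39°  ·
  (0,2): δ = 104.16°  ·
  (0,3): δ = 57.03°  ·
  (0,4): δ = 23.52°  ·
  (0,5): δ = 10.42°  ✓
  (0,6): δ = 60.87°  ·
  (0,7): δ = 123.39°  ·
  (1,2): δ = 139.76°  ·
  (1,3): δ = 92.64°  ·
  (1,4): δ = 59.12°  ·
  (1,5): δ = 25.19°  ·
  (1,6): δ = 25.27°  ·
  (1,7): δ = 87.78°  ·
  (2,3): δ = 132.88°  ·
  (2,4): δ = 99.36°  ·
  (2,5): δ = 65.42°  ·
  (2,6): δ = 14.97°  ✓
  (2,7): δ = 47.54°  ·
  (3,4): δ = 146.48°  ·
  (3,5): δ = 112.55°  ·
  (3,6): δ = 62.09°  ·
  (3,7): δ = 0.42°  ✓
  (4,5): δ = 146.07°  ·
  (4,6): δ = 95.61°  ·
  (4,7): δ = 33.10°  ·
  (5,6): δ = 129.55°  ·
  (5,7): δ = 67.03°  ·
  (6,7): δ = 117.49°  ·
antipodal pairs: 3

count = 3; pairs: (0,5), (2,6), (3,7)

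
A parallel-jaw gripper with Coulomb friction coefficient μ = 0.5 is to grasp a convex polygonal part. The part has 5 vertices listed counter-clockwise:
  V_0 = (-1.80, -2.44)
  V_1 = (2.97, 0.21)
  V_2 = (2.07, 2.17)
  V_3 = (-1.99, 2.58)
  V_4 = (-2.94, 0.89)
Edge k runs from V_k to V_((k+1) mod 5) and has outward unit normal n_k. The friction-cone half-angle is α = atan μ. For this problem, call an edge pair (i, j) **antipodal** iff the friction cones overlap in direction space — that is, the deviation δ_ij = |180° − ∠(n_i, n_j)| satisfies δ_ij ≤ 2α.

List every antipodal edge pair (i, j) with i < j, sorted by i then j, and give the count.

α = atan 0.5 = 26.57°;  2α = 53.13°
n_0 = (+0.4856, -0.8742)
n_1 = (+0.9088, +0.4173)
n_2 = (+0.1005, +0.9949)
n_3 = (-0.8717, +0.4900)
n_4 = (-0.9461, -0.3239)
  (0,1): δ = 94.39°  ·
  (0,2): δ = 34.82°  ✓
  (0,3): δ = 31.60°  ✓
  (0,4): δ = 79.84°  ·
  (1,2): δ = 120.43°  ·
  (1,3): δ = 54.01°  ·
  (1,4): δ = 5.77°  ✓
  (2,3): δ = 113.58°  ·
  (2,4): δ = 65.34°  ·
  (3,4): δ = 131.76°  ·
antipodal pairs: 3

count = 3; pairs: (0,2), (0,3), (1,4)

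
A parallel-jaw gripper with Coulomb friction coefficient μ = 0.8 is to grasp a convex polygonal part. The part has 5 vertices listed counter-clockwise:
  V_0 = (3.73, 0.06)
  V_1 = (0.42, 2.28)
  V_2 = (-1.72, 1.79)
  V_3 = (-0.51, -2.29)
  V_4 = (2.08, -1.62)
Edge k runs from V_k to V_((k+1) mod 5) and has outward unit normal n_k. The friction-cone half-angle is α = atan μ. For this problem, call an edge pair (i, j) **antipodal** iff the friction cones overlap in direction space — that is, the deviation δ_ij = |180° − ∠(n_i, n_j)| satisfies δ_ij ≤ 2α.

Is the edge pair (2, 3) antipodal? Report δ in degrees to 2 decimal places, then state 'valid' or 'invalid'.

δ = 92.01°, invalid

α = atan 0.8 = 38.66°;  2α = 77.32°
edge 2: e_2 = (+1.21, -4.08);  n_2 = (-0.9587, -0.2843)
edge 3: e_3 = (+2.59, +0.67);  n_3 = (+0.2504, -0.9681)
∠(n_2, n_3) = 87.99°
δ = |180° − 87.99°| = 92.01°
92.01° > 2α = 77.32°  →  invalid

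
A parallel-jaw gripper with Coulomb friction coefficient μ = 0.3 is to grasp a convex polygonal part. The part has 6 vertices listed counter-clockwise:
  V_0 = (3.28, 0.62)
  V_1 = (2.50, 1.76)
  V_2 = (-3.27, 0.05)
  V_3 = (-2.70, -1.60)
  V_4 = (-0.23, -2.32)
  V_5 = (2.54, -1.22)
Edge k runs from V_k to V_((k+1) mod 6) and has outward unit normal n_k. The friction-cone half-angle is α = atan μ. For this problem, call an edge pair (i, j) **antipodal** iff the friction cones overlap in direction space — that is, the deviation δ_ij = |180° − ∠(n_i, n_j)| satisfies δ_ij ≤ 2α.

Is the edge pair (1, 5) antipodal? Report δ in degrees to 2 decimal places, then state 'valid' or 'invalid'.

δ = 51.58°, invalid

α = atan 0.3 = 16.70°;  2α = 33.40°
edge 1: e_1 = (-5.77, -1.71);  n_1 = (-0.2841, +0.9588)
edge 5: e_5 = (+0.74, +1.84);  n_5 = (+0.9278, -0.3731)
∠(n_1, n_5) = 128.42°
δ = |180° − 128.42°| = 51.58°
51.58° > 2α = 33.40°  →  invalid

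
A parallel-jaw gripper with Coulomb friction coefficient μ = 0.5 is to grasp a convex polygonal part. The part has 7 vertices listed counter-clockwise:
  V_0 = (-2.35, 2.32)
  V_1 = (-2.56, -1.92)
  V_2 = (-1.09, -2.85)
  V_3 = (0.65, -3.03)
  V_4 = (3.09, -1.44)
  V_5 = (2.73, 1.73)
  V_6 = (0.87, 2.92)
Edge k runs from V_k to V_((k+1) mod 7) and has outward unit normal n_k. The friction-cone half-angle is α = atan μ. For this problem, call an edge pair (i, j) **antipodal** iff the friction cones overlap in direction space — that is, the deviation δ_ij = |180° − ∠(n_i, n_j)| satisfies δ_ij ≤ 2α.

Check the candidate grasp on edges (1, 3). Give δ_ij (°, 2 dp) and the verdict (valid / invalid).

α = atan 0.5 = 26.57°;  2α = 53.13°
edge 1: e_1 = (+1.47, -0.93);  n_1 = (-0.5346, -0.8451)
edge 3: e_3 = (+2.44, +1.59);  n_3 = (+0.5460, -0.8378)
∠(n_1, n_3) = 65.41°
δ = |180° − 65.41°| = 114.59°
114.59° > 2α = 53.13°  →  invalid

δ = 114.59°, invalid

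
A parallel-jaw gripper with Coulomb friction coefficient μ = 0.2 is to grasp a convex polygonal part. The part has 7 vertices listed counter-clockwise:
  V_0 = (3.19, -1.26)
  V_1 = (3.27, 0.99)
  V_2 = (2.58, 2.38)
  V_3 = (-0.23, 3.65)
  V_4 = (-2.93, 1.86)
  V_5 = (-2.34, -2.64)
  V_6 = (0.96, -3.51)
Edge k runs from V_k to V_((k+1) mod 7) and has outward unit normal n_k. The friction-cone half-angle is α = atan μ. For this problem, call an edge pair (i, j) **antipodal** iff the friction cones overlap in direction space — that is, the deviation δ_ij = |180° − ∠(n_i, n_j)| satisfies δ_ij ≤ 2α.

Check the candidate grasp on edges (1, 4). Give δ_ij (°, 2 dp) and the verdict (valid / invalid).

δ = 18.93°, valid

α = atan 0.2 = 11.31°;  2α = 22.62°
edge 1: e_1 = (-0.69, +1.39);  n_1 = (+0.8957, +0.4446)
edge 4: e_4 = (+0.59, -4.50);  n_4 = (-0.9915, -0.1300)
∠(n_1, n_4) = 161.07°
δ = |180° − 161.07°| = 18.93°
18.93° ≤ 2α = 22.62°  →  valid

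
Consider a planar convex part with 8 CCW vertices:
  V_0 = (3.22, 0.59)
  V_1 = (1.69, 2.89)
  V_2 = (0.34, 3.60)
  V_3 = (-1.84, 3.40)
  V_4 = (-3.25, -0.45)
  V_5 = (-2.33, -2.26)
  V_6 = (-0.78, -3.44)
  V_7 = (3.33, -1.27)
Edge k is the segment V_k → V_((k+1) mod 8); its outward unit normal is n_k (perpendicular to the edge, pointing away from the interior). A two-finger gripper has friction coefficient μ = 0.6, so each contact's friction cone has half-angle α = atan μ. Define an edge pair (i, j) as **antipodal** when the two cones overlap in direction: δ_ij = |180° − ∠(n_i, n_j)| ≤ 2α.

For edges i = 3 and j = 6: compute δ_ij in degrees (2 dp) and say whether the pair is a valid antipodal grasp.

α = atan 0.6 = 30.96°;  2α = 61.93°
edge 3: e_3 = (-1.41, -3.85);  n_3 = (-0.9390, +0.3439)
edge 6: e_6 = (+4.11, +2.17);  n_6 = (+0.4669, -0.8843)
∠(n_3, n_6) = 137.95°
δ = |180° − 137.95°| = 42.05°
42.05° ≤ 2α = 61.93°  →  valid

δ = 42.05°, valid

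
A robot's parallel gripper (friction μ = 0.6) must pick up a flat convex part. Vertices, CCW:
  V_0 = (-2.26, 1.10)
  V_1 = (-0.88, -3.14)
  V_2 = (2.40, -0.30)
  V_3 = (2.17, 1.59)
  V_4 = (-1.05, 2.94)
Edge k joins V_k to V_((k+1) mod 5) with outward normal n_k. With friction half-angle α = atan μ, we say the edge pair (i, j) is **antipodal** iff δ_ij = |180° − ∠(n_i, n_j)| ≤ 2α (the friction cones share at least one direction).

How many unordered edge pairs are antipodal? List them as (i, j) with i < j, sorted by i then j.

α = atan 0.6 = 30.96°;  2α = 61.93°
n_0 = (-0.9509, -0.3095)
n_1 = (+0.6546, -0.7560)
n_2 = (+0.9927, +0.1208)
n_3 = (+0.3866, +0.9222)
n_4 = (-0.8355, +0.5494)
  (0,1): δ = 67.14°  ·
  (0,2): δ = 11.09°  ✓
  (0,3): δ = 49.23°  ✓
  (0,4): δ = 128.64°  ·
  (1,2): δ = 123.95°  ·
  (1,3): δ = 63.63°  ·
  (1,4): δ = 15.78°  ✓
  (2,3): δ = 119.68°  ·
  (2,4): δ = 40.27°  ✓
  (3,4): δ = 100.58°  ·
antipodal pairs: 4

count = 4; pairs: (0,2), (0,3), (1,4), (2,4)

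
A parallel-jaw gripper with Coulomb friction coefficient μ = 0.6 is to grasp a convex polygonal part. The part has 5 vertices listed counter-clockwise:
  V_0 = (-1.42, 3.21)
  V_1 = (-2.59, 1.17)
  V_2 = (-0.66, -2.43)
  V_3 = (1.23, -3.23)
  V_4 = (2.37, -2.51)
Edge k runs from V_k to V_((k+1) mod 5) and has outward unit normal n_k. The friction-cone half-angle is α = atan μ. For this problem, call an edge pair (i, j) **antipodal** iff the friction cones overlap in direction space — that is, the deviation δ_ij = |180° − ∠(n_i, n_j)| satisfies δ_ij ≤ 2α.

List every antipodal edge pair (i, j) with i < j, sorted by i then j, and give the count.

count = 3; pairs: (0,3), (1,4), (2,4)

α = atan 0.6 = 30.96°;  2α = 61.93°
n_0 = (-0.8675, +0.4975)
n_1 = (-0.8813, -0.4725)
n_2 = (-0.3898, -0.9209)
n_3 = (+0.5340, -0.8455)
n_4 = (+0.8336, +0.5523)
  (0,1): δ = 121.97°  ·
  (0,2): δ = 83.11°  ·
  (0,3): δ = 27.89°  ✓
  (0,4): δ = 63.36°  ·
  (1,2): δ = 141.14°  ·
  (1,3): δ = 85.92°  ·
  (1,4): δ = 5.33°  ✓
  (2,3): δ = 124.78°  ·
  (2,4): δ = 33.53°  ✓
  (3,4): δ = 88.75°  ·
antipodal pairs: 3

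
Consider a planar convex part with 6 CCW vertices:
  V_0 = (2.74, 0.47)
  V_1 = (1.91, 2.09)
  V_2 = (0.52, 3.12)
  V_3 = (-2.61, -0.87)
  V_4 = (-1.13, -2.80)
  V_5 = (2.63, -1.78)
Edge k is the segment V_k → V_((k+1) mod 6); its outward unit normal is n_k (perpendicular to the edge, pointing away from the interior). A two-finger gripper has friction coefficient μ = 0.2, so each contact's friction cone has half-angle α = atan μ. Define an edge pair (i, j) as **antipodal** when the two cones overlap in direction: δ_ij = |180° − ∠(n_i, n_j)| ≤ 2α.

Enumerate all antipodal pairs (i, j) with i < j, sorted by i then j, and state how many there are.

count = 2; pairs: (0,3), (1,3)

α = atan 0.2 = 11.31°;  2α = 22.62°
n_0 = (+0.8900, +0.4560)
n_1 = (+0.5954, +0.8035)
n_2 = (-0.7868, +0.6172)
n_3 = (-0.7935, -0.6085)
n_4 = (+0.2618, -0.9651)
n_5 = (+0.9988, -0.0488)
  (0,1): δ = 153.67°  ·
  (0,2): δ = 65.24°  ·
  (0,3): δ = 10.35°  ✓
  (0,4): δ = 78.05°  ·
  (0,5): δ = 150.07°  ·
  (1,2): δ = 91.57°  ·
  (1,3): δ = 15.98°  ✓
  (1,4): δ = 51.72°  ·
  (1,5): δ = 123.74°  ·
  (2,3): δ = 104.40°  ·
  (2,4): δ = 36.71°  ·
  (2,5): δ = 35.31°  ·
  (3,4): δ = 112.30°  ·
  (3,5): δ = 40.28°  ·
  (4,5): δ = 107.98°  ·
antipodal pairs: 2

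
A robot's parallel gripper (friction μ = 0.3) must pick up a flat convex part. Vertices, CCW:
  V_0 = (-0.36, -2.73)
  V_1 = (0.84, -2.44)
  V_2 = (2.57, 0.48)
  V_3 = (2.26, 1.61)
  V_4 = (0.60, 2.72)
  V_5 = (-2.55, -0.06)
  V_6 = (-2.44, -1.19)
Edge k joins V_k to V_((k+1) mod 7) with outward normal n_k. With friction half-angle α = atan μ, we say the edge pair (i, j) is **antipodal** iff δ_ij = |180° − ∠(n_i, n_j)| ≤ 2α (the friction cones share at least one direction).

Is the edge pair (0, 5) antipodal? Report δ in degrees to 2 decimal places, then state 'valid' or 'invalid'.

α = atan 0.3 = 16.70°;  2α = 33.40°
edge 0: e_0 = (+1.20, +0.29);  n_0 = (+0.2349, -0.9720)
edge 5: e_5 = (+0.11, -1.13);  n_5 = (-0.9953, -0.0969)
∠(n_0, n_5) = 98.03°
δ = |180° − 98.03°| = 81.97°
81.97° > 2α = 33.40°  →  invalid

δ = 81.97°, invalid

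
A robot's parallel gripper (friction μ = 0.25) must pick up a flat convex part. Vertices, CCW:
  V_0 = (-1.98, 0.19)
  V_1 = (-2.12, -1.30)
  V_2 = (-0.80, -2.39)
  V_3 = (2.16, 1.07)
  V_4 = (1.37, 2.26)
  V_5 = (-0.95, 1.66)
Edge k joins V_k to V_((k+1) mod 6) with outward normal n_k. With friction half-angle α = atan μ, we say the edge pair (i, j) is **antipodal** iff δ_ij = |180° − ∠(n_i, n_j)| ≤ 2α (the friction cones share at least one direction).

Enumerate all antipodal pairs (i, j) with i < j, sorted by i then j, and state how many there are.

count = 2; pairs: (1,3), (2,5)

α = atan 0.25 = 14.04°;  2α = 28.07°
n_0 = (-0.9956, +0.0935)
n_1 = (-0.6367, -0.7711)
n_2 = (+0.7599, -0.6501)
n_3 = (+0.8331, +0.5531)
n_4 = (-0.2504, +0.9681)
n_5 = (-0.8190, +0.5738)
  (0,1): δ = 124.18°  ·
  (0,2): δ = 35.18°  ·
  (0,3): δ = 38.95°  ·
  (0,4): δ = 109.87°  ·
  (0,5): δ = 150.35°  ·
  (1,2): δ = 91.00°  ·
  (1,3): δ = 16.87°  ✓
  (1,4): δ = 54.05°  ·
  (1,5): δ = 94.53°  ·
  (2,3): δ = 105.87°  ·
  (2,4): δ = 34.95°  ·
  (2,5): δ = 5.53°  ✓
  (3,4): δ = 109.08°  ·
  (3,5): δ = 68.60°  ·
  (4,5): δ = 139.52°  ·
antipodal pairs: 2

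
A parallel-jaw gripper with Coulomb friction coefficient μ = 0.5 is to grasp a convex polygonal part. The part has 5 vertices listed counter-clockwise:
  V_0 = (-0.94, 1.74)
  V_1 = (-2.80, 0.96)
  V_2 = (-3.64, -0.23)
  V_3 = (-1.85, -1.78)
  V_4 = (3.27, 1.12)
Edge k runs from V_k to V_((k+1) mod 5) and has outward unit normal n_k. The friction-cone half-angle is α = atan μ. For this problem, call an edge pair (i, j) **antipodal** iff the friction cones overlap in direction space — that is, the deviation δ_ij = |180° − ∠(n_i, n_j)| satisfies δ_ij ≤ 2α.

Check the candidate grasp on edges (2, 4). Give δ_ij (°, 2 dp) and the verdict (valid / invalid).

δ = 32.51°, valid

α = atan 0.5 = 26.57°;  2α = 53.13°
edge 2: e_2 = (+1.79, -1.55);  n_2 = (-0.6546, -0.7560)
edge 4: e_4 = (-4.21, +0.62);  n_4 = (+0.1457, +0.9893)
∠(n_2, n_4) = 147.49°
δ = |180° − 147.49°| = 32.51°
32.51° ≤ 2α = 53.13°  →  valid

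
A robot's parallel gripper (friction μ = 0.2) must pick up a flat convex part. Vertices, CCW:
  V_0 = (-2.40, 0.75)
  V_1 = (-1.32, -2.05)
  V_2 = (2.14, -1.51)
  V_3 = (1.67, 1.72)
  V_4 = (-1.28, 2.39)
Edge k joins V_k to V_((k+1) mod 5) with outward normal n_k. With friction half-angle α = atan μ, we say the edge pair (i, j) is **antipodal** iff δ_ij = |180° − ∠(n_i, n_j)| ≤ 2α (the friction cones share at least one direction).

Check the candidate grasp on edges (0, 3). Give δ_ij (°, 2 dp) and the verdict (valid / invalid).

δ = 56.11°, invalid

α = atan 0.2 = 11.31°;  2α = 22.62°
edge 0: e_0 = (+1.08, -2.80);  n_0 = (-0.9330, -0.3599)
edge 3: e_3 = (-2.95, +0.67);  n_3 = (+0.2215, +0.9752)
∠(n_0, n_3) = 123.89°
δ = |180° − 123.89°| = 56.11°
56.11° > 2α = 22.62°  →  invalid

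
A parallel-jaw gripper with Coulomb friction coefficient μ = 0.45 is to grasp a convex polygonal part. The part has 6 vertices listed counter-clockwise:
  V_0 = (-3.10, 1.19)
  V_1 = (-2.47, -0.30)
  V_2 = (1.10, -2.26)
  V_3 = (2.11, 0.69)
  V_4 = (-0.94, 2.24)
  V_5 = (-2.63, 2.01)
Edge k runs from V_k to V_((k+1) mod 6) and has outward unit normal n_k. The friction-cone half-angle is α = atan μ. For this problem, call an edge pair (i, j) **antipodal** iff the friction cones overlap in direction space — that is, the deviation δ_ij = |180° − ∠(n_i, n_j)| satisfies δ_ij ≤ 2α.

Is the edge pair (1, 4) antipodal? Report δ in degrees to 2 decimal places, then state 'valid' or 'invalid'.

α = atan 0.45 = 24.23°;  2α = 48.46°
edge 1: e_1 = (+3.57, -1.96);  n_1 = (-0.4813, -0.8766)
edge 4: e_4 = (-1.69, -0.23);  n_4 = (-0.1349, +0.9909)
∠(n_1, n_4) = 143.48°
δ = |180° − 143.48°| = 36.52°
36.52° ≤ 2α = 48.46°  →  valid

δ = 36.52°, valid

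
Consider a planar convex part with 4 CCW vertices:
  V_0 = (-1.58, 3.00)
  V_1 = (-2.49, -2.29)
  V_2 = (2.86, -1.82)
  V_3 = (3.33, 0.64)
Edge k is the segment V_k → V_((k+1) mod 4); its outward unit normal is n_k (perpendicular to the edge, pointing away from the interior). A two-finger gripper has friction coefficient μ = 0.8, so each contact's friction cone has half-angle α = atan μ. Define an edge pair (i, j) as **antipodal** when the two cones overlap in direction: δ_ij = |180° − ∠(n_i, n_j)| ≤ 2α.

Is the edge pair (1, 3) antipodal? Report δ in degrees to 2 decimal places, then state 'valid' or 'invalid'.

α = atan 0.8 = 38.66°;  2α = 77.32°
edge 1: e_1 = (+5.35, +0.47);  n_1 = (+0.0875, -0.9962)
edge 3: e_3 = (-4.91, +2.36);  n_3 = (+0.4332, +0.9013)
∠(n_1, n_3) = 149.31°
δ = |180° − 149.31°| = 30.69°
30.69° ≤ 2α = 77.32°  →  valid

δ = 30.69°, valid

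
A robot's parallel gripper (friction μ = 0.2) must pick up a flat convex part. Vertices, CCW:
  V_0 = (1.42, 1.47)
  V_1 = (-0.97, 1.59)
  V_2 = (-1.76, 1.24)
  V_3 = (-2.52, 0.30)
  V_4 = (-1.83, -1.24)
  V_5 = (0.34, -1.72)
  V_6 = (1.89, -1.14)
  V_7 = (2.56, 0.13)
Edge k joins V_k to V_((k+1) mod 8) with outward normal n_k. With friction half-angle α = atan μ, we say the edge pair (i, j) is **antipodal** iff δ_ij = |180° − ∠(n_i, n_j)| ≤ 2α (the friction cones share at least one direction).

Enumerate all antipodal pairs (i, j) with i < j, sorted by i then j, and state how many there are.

count = 4; pairs: (0,4), (1,5), (2,6), (3,7)

α = atan 0.2 = 11.31°;  2α = 22.62°
n_0 = (+0.0501, +0.9987)
n_1 = (-0.4051, +0.9143)
n_2 = (-0.7776, +0.6287)
n_3 = (-0.9126, -0.4089)
n_4 = (-0.2160, -0.9764)
n_5 = (+0.3505, -0.9366)
n_6 = (+0.8845, -0.4666)
n_7 = (+0.7617, +0.6480)
  (0,1): δ = 153.23°  ·
  (0,2): δ = 126.08°  ·
  (0,3): δ = 62.99°  ·
  (0,4): δ = 9.60°  ✓
  (0,5): δ = 23.39°  ·
  (0,6): δ = 65.06°  ·
  (0,7): δ = 133.26°  ·
  (1,2): δ = 152.85°  ·
  (1,3): δ = 89.76°  ·
  (1,4): δ = 36.37°  ·
  (1,5): δ = 3.38°  ✓
  (1,6): δ = 38.29°  ·
  (1,7): δ = 106.49°  ·
  (2,3): δ = 116.91°  ·
  (2,4): δ = 63.52°  ·
  (2,5): δ = 30.53°  ·
  (2,6): δ = 11.14°  ✓
  (2,7): δ = 79.35°  ·
  (3,4): δ = 126.61°  ·
  (3,5): δ = 93.62°  ·
  (3,6): δ = 51.95°  ·
  (3,7): δ = 16.25°  ✓
  (4,5): δ = 147.01°  ·
  (4,6): δ = 105.34°  ·
  (4,7): δ = 37.14°  ·
  (5,6): δ = 138.33°  ·
  (5,7): δ = 70.13°  ·
  (6,7): δ = 111.80°  ·
antipodal pairs: 4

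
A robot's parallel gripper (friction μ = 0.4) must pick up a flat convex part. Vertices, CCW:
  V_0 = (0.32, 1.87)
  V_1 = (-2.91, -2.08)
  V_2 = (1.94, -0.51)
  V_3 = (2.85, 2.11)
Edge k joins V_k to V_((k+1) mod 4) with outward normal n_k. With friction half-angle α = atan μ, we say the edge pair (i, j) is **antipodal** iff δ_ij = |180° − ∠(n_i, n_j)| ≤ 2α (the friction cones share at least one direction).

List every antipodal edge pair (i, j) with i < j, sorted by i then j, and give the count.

α = atan 0.4 = 21.80°;  2α = 43.60°
n_0 = (-0.7741, +0.6330)
n_1 = (+0.3080, -0.9514)
n_2 = (+0.9446, -0.3281)
n_3 = (-0.0944, +0.9955)
  (0,1): δ = 32.79°  ✓
  (0,2): δ = 20.12°  ✓
  (0,3): δ = 134.69°  ·
  (1,2): δ = 127.09°  ·
  (1,3): δ = 12.52°  ✓
  (2,3): δ = 65.43°  ·
antipodal pairs: 3

count = 3; pairs: (0,1), (0,2), (1,3)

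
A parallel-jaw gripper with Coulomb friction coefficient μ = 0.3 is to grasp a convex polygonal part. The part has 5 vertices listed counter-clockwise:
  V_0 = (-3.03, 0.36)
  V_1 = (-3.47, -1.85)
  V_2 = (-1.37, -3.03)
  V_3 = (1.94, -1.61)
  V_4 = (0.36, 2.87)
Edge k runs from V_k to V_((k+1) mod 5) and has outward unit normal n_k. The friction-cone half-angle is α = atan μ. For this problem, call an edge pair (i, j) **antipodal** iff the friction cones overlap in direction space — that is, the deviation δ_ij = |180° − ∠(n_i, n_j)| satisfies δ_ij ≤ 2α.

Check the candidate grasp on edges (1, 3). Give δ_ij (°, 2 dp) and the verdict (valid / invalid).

α = atan 0.3 = 16.70°;  2α = 33.40°
edge 1: e_1 = (+2.10, -1.18);  n_1 = (-0.4899, -0.8718)
edge 3: e_3 = (-1.58, +4.48);  n_3 = (+0.9431, +0.3326)
∠(n_1, n_3) = 138.76°
δ = |180° − 138.76°| = 41.24°
41.24° > 2α = 33.40°  →  invalid

δ = 41.24°, invalid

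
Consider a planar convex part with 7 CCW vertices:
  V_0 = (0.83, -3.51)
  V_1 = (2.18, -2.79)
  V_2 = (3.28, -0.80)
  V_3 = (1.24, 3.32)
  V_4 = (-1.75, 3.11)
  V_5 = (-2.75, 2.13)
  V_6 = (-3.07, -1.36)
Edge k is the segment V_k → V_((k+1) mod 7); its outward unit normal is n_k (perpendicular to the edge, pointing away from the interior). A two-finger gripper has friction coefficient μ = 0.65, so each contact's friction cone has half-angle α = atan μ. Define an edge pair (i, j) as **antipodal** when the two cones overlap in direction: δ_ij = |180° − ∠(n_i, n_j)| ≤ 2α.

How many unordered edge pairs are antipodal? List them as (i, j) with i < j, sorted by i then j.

count = 9; pairs: (0,3), (0,4), (0,5), (1,3), (1,4), (1,5), (2,5), (2,6), (3,6)

α = atan 0.65 = 33.02°;  2α = 66.05°
n_0 = (+0.4706, -0.8824)
n_1 = (+0.8752, -0.4838)
n_2 = (+0.8962, +0.4437)
n_3 = (-0.0701, +0.9975)
n_4 = (-0.6999, +0.7142)
n_5 = (-0.9958, +0.0913)
n_6 = (-0.4828, -0.8757)
  (0,1): δ = 147.00°  ·
  (0,2): δ = 91.73°  ·
  (0,3): δ = 24.05°  ✓
  (0,4): δ = 16.35°  ✓
  (0,5): δ = 56.69°  ✓
  (0,6): δ = 123.06°  ·
  (1,2): δ = 124.73°  ·
  (1,3): δ = 57.05°  ✓
  (1,4): δ = 16.65°  ✓
  (1,5): δ = 23.69°  ✓
  (1,6): δ = 90.07°  ·
  (2,3): δ = 112.32°  ·
  (2,4): δ = 71.92°  ·
  (2,5): δ = 31.58°  ✓
  (2,6): δ = 34.79°  ✓
  (3,4): δ = 139.60°  ·
  (3,5): δ = 99.26°  ·
  (3,6): δ = 32.88°  ✓
  (4,5): δ = 139.66°  ·
  (4,6): δ = 73.29°  ·
  (5,6): δ = 113.63°  ·
antipodal pairs: 9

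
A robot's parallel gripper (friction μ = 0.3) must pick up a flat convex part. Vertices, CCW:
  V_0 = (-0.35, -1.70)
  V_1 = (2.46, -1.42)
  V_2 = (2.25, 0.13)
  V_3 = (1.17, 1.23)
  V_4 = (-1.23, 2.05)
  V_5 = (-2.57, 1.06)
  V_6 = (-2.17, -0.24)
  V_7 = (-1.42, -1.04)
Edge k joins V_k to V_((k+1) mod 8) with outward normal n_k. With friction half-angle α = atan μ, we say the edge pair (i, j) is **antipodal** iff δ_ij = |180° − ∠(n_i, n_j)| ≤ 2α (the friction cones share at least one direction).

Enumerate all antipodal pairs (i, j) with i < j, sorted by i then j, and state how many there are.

count = 8; pairs: (0,3), (0,4), (1,5), (2,5), (2,6), (2,7), (3,6), (3,7)

α = atan 0.3 = 16.70°;  2α = 33.40°
n_0 = (+0.0992, -0.9951)
n_1 = (+0.9909, +0.1343)
n_2 = (+0.7136, +0.7006)
n_3 = (+0.3233, +0.9463)
n_4 = (-0.5942, +0.8043)
n_5 = (-0.9558, -0.2941)
n_6 = (-0.7295, -0.6839)
n_7 = (-0.5250, -0.8511)
  (0,1): δ = 87.97°  ·
  (0,2): δ = 51.22°  ·
  (0,3): δ = 24.55°  ✓
  (0,4): δ = 30.77°  ✓
  (0,5): δ = 101.41°  ·
  (0,6): δ = 127.46°  ·
  (0,7): δ = 142.64°  ·
  (1,2): δ = 143.24°  ·
  (1,3): δ = 116.58°  ·
  (1,4): δ = 61.26°  ·
  (1,5): δ = 9.39°  ✓
  (1,6): δ = 35.44°  ·
  (1,7): δ = 50.62°  ·
  (2,3): δ = 153.34°  ·
  (2,4): δ = 98.02°  ·
  (2,5): δ = 27.37°  ✓
  (2,6): δ = 1.32°  ✓
  (2,7): δ = 13.86°  ✓
  (3,4): δ = 124.68°  ·
  (3,5): δ = 54.03°  ·
  (3,6): δ = 27.98°  ✓
  (3,7): δ = 12.80°  ✓
  (4,5): δ = 109.35°  ·
  (4,6): δ = 83.30°  ·
  (4,7): δ = 68.12°  ·
  (5,6): δ = 153.95°  ·
  (5,7): δ = 138.77°  ·
  (6,7): δ = 164.82°  ·
antipodal pairs: 8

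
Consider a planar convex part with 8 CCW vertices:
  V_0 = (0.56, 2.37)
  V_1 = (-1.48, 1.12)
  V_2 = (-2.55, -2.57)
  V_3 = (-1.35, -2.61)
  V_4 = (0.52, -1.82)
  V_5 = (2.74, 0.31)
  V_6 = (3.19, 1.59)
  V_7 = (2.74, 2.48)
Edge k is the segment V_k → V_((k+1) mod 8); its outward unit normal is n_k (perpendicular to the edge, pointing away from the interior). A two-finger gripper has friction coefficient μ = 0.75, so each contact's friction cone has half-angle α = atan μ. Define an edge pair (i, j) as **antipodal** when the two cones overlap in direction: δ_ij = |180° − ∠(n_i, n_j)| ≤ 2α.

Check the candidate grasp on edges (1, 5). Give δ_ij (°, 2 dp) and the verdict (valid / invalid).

δ = 3.20°, valid

α = atan 0.75 = 36.87°;  2α = 73.74°
edge 1: e_1 = (-1.07, -3.69);  n_1 = (-0.9604, +0.2785)
edge 5: e_5 = (+0.45, +1.28);  n_5 = (+0.9434, -0.3317)
∠(n_1, n_5) = 176.80°
δ = |180° − 176.80°| = 3.20°
3.20° ≤ 2α = 73.74°  →  valid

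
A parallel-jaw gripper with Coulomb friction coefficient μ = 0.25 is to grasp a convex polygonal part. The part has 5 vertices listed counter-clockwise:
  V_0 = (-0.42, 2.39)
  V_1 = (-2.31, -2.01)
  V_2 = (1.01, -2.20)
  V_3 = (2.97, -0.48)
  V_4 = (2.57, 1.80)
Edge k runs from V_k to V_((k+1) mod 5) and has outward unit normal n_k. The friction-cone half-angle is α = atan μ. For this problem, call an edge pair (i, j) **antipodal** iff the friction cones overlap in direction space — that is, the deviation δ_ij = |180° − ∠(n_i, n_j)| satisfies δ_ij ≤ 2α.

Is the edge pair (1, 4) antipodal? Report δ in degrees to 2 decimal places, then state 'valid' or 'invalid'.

δ = 7.89°, valid

α = atan 0.25 = 14.04°;  2α = 28.07°
edge 1: e_1 = (+3.32, -0.19);  n_1 = (-0.0571, -0.9984)
edge 4: e_4 = (-2.99, +0.59);  n_4 = (+0.1936, +0.9811)
∠(n_1, n_4) = 172.11°
δ = |180° − 172.11°| = 7.89°
7.89° ≤ 2α = 28.07°  →  valid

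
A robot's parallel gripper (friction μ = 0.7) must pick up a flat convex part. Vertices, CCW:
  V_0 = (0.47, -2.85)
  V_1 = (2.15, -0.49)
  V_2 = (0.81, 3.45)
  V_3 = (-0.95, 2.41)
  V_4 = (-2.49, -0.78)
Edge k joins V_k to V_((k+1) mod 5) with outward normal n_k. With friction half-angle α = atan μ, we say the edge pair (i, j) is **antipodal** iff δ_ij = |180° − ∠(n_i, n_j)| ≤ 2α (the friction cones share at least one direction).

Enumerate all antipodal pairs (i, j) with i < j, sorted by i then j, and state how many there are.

count = 5; pairs: (0,2), (0,3), (1,3), (1,4), (2,4)

α = atan 0.7 = 34.99°;  2α = 69.98°
n_0 = (+0.8147, -0.5799)
n_1 = (+0.9467, +0.3220)
n_2 = (-0.5087, +0.8609)
n_3 = (-0.9006, +0.4347)
n_4 = (-0.5731, -0.8195)
  (0,1): δ = 125.77°  ·
  (0,2): δ = 23.98°  ✓
  (0,3): δ = 9.68°  ✓
  (0,4): δ = 90.48°  ·
  (1,2): δ = 78.20°  ·
  (1,3): δ = 44.55°  ✓
  (1,4): δ = 36.25°  ✓
  (2,3): δ = 146.35°  ·
  (2,4): δ = 65.55°  ✓
  (3,4): δ = 99.20°  ·
antipodal pairs: 5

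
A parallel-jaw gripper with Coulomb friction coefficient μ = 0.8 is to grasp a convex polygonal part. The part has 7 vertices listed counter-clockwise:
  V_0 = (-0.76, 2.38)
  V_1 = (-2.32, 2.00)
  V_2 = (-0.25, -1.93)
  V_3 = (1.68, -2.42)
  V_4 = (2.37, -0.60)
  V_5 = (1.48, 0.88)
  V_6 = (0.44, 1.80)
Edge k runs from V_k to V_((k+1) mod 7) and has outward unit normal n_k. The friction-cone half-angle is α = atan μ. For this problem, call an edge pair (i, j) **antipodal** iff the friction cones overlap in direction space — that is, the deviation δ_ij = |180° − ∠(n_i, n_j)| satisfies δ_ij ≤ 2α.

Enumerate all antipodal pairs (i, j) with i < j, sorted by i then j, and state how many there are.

α = atan 0.8 = 38.66°;  2α = 77.32°
n_0 = (-0.2367, +0.9716)
n_1 = (-0.8848, -0.4660)
n_2 = (-0.2461, -0.9692)
n_3 = (+0.9351, -0.3545)
n_4 = (+0.8570, +0.5153)
n_5 = (+0.6626, +0.7490)
n_6 = (+0.4352, +0.9003)
  (0,1): δ = 75.91°  ✓
  (0,2): δ = 27.94°  ✓
  (0,3): δ = 55.55°  ✓
  (0,4): δ = 107.33°  ·
  (0,5): δ = 124.81°  ·
  (0,6): δ = 140.51°  ·
  (1,2): δ = 132.02°  ·
  (1,3): δ = 48.54°  ✓
  (1,4): δ = 3.24°  ✓
  (1,5): δ = 20.73°  ✓
  (1,6): δ = 36.43°  ✓
  (2,3): δ = 96.52°  ·
  (2,4): δ = 44.73°  ✓
  (2,5): δ = 27.25°  ✓
  (2,6): δ = 11.55°  ✓
  (3,4): δ = 128.22°  ·
  (3,5): δ = 110.73°  ·
  (3,6): δ = 95.03°  ·
  (4,5): δ = 162.52°  ·
  (4,6): δ = 146.82°  ·
  (5,6): δ = 164.30°  ·
antipodal pairs: 10

count = 10; pairs: (0,1), (0,2), (0,3), (1,3), (1,4), (1,5), (1,6), (2,4), (2,5), (2,6)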